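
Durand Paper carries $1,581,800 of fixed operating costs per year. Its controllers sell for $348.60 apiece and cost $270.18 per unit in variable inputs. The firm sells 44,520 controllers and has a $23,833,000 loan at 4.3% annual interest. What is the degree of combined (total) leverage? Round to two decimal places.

3.95

At 44,520 units, contribution = 44,520 × $78.42 = $3,491,258.40.
Subtracting fixed costs: EBIT = $3,491,258.40 − $1,581,800 = $1,909,458.40. Interest = $1,024,819.00, so EBIT − I = $884,639.40.
Degree of total leverage = total CM / (EBIT − interest) = $3,491,258.40 / $884,639.40 = 3.9465.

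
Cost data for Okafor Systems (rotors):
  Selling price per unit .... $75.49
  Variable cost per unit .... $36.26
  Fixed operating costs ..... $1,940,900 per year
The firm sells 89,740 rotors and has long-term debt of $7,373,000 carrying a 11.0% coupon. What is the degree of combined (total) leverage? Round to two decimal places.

At 89,740 units, contribution = 89,740 × $39.23 = $3,520,500.20.
EBIT = $3,520,500.20 − $1,940,900 = $1,579,600.20. Interest = $811,030.00, so EBIT − I = $768,570.20.
Degree of total leverage = total CM / (EBIT − interest) = $3,520,500.20 / $768,570.20 = 4.5806.

4.58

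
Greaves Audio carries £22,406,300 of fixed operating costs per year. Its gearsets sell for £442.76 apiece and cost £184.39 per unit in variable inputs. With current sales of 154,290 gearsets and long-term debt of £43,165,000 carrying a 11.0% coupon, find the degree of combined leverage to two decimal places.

Total contribution margin = 154,290 × £258.37 = £39,863,907.30.
EBIT = £39,863,907.30 − £22,406,300 = £17,457,607.30. Interest = £4,748,150.00.
DOL = £39,863,907.30 ÷ £17,457,607.30 = 2.2835; DFL = £17,457,607.30 ÷ £12,709,457.30 = 1.3736.
Combined leverage = 2.2835 × 1.3736 = 3.1366.

3.14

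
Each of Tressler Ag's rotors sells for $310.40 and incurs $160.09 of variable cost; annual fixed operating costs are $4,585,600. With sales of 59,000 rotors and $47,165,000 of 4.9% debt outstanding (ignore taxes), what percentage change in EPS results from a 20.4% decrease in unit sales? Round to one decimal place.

Contribution at this volume is 59,000 × $150.31 = $8,868,290.00.
Operating income = contribution − fixed costs = $8,868,290.00 − $4,585,600 = $4,282,690.00.
After interest of $2,311,085.00, pre-tax earnings = $1,971,605.00.
Degree of combined leverage = contribution ÷ (EBIT − I) = $8,868,290.00 ÷ $1,971,605.00 = 4.4980.
EPS therefore changes by 4.4980 × (-20.4%) = -91.8%.

-91.8%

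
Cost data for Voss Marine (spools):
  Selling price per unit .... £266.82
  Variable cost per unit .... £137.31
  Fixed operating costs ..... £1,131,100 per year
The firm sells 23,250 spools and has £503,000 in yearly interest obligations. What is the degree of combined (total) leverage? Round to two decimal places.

2.19

Contribution at this volume is 23,250 × £129.51 = £3,011,107.50.
Operating income = contribution − fixed costs = £3,011,107.50 − £1,131,100 = £1,880,007.50. Interest = £503,000.00.
DOL = £3,011,107.50 ÷ £1,880,007.50 = 1.6016; DFL = £1,880,007.50 ÷ £1,377,007.50 = 1.3653.
Combined leverage = 1.6016 × 1.3653 = 2.1867.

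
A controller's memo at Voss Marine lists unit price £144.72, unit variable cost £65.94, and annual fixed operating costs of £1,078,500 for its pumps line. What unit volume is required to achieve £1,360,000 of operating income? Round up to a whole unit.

Each unit contributes £144.72 − £65.94 = £78.78.
Need Q such that Q × £78.78 − £1,078,500 = £1,360,000, i.e. Q = £2,438,500 / £78.78 = 30,953.29 → 30,954.

30,954 pumps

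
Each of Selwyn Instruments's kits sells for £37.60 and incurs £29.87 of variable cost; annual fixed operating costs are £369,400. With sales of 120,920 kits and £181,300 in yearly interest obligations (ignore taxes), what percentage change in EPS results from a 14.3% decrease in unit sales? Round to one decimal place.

Total contribution margin = 120,920 × £7.73 = £934,711.60.
Operating income = contribution − fixed costs = £934,711.60 − £369,400 = £565,311.60.
After interest of £181,300.00, pre-tax earnings = £384,011.60.
DCL = total CM / (EBIT − I) = £934,711.60 / £384,011.60 = 2.4341.
EPS therefore changes by 2.4341 × (-14.3%) = -34.8%.

-34.8%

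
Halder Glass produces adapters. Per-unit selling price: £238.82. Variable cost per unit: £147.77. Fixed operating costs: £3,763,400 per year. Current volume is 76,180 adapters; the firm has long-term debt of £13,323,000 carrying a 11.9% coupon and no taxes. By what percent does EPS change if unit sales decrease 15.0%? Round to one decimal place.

-65.5%

At 76,180 units, contribution = 76,180 × £91.05 = £6,936,189.00.
Operating income = contribution − fixed costs = £6,936,189.00 − £3,763,400 = £3,172,789.00.
Interest = £1,585,437.00, so EBIT − I = £1,587,352.00.
Degree of combined leverage = contribution ÷ (EBIT − I) = £6,936,189.00 ÷ £1,587,352.00 = 4.3697.
EPS therefore changes by 4.3697 × (-15.0%) = -65.5%.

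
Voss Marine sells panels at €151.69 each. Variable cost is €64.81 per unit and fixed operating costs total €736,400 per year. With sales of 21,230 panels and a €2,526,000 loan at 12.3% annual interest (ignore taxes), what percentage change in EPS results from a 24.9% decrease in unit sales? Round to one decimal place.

Total contribution margin = 21,230 × €86.88 = €1,844,462.40.
Operating income = contribution − fixed costs = €1,844,462.40 − €736,400 = €1,108,062.40.
Interest = €310,698.00, so EBIT − I = €797,364.40.
DCL = total CM / (EBIT − I) = €1,844,462.40 / €797,364.40 = 2.3132.
EPS therefore changes by 2.3132 × (-24.9%) = -57.6%.

-57.6%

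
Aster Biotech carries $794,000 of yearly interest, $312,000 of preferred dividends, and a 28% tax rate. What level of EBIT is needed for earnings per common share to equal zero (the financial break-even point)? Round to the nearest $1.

Grossing the preferred dividend up to pre-tax terms: $312,000 / (1 − 0.28) = $433,333.33.
Financial break-even EBIT = interest + D_p ÷ (1 − t) = $794,000 + $433,333.33 = $1,227,333.33.

$1,227,333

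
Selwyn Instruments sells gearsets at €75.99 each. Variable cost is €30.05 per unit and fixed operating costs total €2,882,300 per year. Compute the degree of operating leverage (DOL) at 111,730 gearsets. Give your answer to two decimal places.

Contribution at this volume is 111,730 × €45.94 = €5,132,876.20.
EBIT = €5,132,876.20 − €2,882,300 = €2,250,576.20.
Degree of operating leverage = €5,132,876.20 / €2,250,576.20 = 2.2807.

2.28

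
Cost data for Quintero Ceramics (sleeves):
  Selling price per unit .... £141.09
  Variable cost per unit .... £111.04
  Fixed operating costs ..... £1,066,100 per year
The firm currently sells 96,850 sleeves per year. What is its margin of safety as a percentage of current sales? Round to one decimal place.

Each unit contributes £141.09 − £111.04 = £30.05. Break-even units = £1,066,100 ÷ £30.05 = 35,477.54; break-even revenue = 35,477.54 × £141.09 = £5,005,525.76.
Actual sales revenue = 96,850 × £141.09 = £13,664,566.50.
Margin of safety = (£13,664,566.50 − £5,005,525.76) ÷ £13,664,566.50 = 63.4%.

63.4%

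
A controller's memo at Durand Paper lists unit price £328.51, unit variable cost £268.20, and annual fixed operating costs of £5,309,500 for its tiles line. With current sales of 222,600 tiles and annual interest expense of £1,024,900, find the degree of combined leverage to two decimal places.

Contribution at this volume is 222,600 × £60.31 = £13,425,006.00.
Subtracting fixed costs: EBIT = £13,425,006.00 − £5,309,500 = £8,115,506.00. Interest = £1,024,900.00, so EBIT − I = £7,090,606.00.
Degree of total leverage = total CM / (EBIT − interest) = £13,425,006.00 / £7,090,606.00 = 1.8934.

1.89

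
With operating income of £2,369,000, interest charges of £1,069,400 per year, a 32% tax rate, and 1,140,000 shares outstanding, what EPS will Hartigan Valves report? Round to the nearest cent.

Interest = £1,069,400.00, so EBT = £2,369,000 − £1,069,400.00 = £1,299,600.00.
Net income = £1,299,600.00 × (1 − 0.32) = £883,728.00.
Per share: £883,728.00 / 1,140,000 shares = £0.78.

£0.78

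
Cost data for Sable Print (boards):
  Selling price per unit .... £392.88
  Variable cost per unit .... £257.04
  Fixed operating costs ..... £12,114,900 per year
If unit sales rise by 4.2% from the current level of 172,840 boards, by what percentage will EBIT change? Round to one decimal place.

Contribution at this volume is 172,840 × £135.84 = £23,478,585.60.
Subtracting fixed costs: EBIT = £23,478,585.60 − £12,114,900 = £11,363,685.60.
So DOL = total CM / EBIT = £23,478,585.60 / £11,363,685.60 = 2.0661.
Operating income changes by 2.0661 × +4.2% = +8.7%.

+8.7%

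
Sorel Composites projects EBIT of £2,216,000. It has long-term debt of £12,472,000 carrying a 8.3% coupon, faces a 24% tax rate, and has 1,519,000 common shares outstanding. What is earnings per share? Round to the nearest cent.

Interest = £1,035,176.00, so EBT = £2,216,000 − £1,035,176.00 = £1,180,824.00.
After tax at 24%: net income = £1,180,824.00 × 0.76 = £897,426.24.
Per share: £897,426.24 / 1,519,000 shares = £0.59.

£0.59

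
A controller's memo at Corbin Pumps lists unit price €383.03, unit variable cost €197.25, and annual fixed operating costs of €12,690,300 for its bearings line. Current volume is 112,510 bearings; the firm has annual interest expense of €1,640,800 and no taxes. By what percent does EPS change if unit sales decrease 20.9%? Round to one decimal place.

-66.5%

Contribution at this volume is 112,510 × €185.78 = €20,902,107.80.
Operating income = contribution − fixed costs = €20,902,107.80 − €12,690,300 = €8,211,807.80.
After interest of €1,640,800.00, pre-tax earnings = €6,571,007.80.
DCL = total CM / (EBIT − I) = €20,902,107.80 / €6,571,007.80 = 3.1810.
%ΔEPS = DCL × %ΔSales = 3.1810 × -20.9% = -66.5%.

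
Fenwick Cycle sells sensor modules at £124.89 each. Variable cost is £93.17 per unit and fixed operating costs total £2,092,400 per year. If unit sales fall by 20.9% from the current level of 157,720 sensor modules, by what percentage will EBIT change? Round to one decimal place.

Contribution at this volume is 157,720 × £31.72 = £5,002,878.40.
Operating income = contribution − fixed costs = £5,002,878.40 − £2,092,400 = £2,910,478.40.
Degree of operating leverage = £5,002,878.40 / £2,910,478.40 = 1.7189.
So EBIT moves 1.7189 × (-20.9%) = -35.9%.

-35.9%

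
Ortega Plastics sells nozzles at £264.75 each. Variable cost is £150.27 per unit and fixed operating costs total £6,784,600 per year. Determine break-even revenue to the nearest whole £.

£15,690,276

CM per unit = £264.75 − £150.27 = £114.48; CM ratio = £114.48 / £264.75 = 0.4324.
Break-even revenue = fixed costs × price ÷ CM = £6,784,600 × £264.75 ÷ £114.48 = £15,690,276.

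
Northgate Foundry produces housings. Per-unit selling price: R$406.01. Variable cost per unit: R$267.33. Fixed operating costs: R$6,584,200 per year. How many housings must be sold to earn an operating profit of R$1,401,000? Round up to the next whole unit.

Contribution margin per unit = R$406.01 − R$267.33 = R$138.68.
Need Q such that Q × R$138.68 − R$6,584,200 = R$1,401,000, i.e. Q = R$7,985,200 / R$138.68 = 57,580.04 → 57,581.

57,581 housings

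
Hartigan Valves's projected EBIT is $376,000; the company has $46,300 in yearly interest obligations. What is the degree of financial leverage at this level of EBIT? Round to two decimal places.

Annual interest charges come to $46,300.00.
DFL = EBIT ÷ (EBIT − I) = $376,000 ÷ ($376,000 − $46,300.00) = $376,000 ÷ $329,700.00 = 1.1404.

1.14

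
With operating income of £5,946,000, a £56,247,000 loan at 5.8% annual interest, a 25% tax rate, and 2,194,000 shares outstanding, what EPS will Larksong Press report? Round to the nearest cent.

Pre-tax income = £5,946,000 − £3,262,326.00 = £2,683,674.00.
Net income = £2,683,674.00 × (1 − 0.25) = £2,012,755.50.
EPS = £2,012,755.50 ÷ 2,194,000 = £0.92.

£0.92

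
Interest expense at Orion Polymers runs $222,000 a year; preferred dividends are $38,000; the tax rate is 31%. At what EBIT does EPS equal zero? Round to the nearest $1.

Grossing the preferred dividend up to pre-tax terms: $38,000 / (1 − 0.31) = $55,072.46.
Financial break-even EBIT = interest + D_p ÷ (1 − t) = $222,000 + $55,072.46 = $277,072.46.

$277,072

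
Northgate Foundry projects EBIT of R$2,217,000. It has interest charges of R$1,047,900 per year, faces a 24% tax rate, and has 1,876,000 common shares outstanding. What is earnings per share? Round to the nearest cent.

R$0.47

Pre-tax income = R$2,217,000 − R$1,047,900.00 = R$1,169,100.00.
After tax at 24%: net income = R$1,169,100.00 × 0.76 = R$888,516.00.
Per share: R$888,516.00 / 1,876,000 shares = R$0.47.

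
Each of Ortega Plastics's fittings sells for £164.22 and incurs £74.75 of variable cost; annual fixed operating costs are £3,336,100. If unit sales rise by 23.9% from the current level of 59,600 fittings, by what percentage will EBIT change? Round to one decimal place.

At 59,600 units, contribution = 59,600 × £89.47 = £5,332,412.00.
EBIT = £5,332,412.00 − £3,336,100 = £1,996,312.00.
So DOL = total CM / EBIT = £5,332,412.00 / £1,996,312.00 = 2.6711.
Operating income changes by 2.6711 × +23.9% = +63.8%.

+63.8%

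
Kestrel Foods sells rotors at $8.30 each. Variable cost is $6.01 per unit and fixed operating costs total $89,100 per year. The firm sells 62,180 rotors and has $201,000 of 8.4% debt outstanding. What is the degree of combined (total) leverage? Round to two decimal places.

Contribution at this volume is 62,180 × $2.29 = $142,392.20.
Subtracting fixed costs: EBIT = $142,392.20 − $89,100 = $53,292.20. Interest = $16,884.00, so EBIT − I = $36,408.20.
DCL = contribution ÷ (EBIT − I) = $142,392.20 ÷ $36,408.20 = 3.9110.

3.91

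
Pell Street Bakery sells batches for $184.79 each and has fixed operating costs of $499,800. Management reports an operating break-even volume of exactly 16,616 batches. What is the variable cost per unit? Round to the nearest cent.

$154.71

At break-even, FC = Q × (P − VC), so P − VC = $499,800 ÷ 16,616 = $30.0794.
Variable cost per unit = $184.79 − $30.0794 = $154.71.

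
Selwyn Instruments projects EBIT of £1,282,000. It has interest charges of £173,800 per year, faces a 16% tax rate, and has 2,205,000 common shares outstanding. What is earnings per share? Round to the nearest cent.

Pre-tax income = £1,282,000 − £173,800.00 = £1,108,200.00.
Net income = £1,108,200.00 × (1 − 0.16) = £930,888.00.
EPS = £930,888.00 ÷ 2,205,000 = £0.42.

£0.42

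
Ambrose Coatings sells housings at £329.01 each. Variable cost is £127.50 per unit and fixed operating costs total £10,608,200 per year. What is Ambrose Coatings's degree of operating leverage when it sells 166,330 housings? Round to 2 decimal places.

1.46

At 166,330 units, contribution = 166,330 × £201.51 = £33,517,158.30.
Subtracting fixed costs: EBIT = £33,517,158.30 − £10,608,200 = £22,908,958.30.
So DOL = total CM / EBIT = £33,517,158.30 / £22,908,958.30 = 1.4631.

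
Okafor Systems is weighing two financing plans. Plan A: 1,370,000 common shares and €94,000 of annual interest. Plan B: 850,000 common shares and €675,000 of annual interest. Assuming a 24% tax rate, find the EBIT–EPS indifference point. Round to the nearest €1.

€1,624,712

Set EPS_A = EPS_B: (EBIT − €94,000)(1 − 0.24) ÷ 1,370,000 = (EBIT − €675,000)(1 − 0.24) ÷ 850,000.
The (1 − t) factor cancels: (EBIT − 94,000) × 850,000 = (EBIT − 675,000) × 1,370,000.
Solving, EBIT = (675,000·1,370,000 − 94,000·850,000) / (1,370,000 − 850,000) = 844,850,000,000 / 520,000 = 1,624,711.54.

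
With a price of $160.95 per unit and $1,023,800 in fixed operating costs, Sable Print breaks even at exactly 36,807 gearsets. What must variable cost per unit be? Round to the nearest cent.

At break-even, FC = Q × (P − VC), so P − VC = $1,023,800 ÷ 36,807 = $27.8154.
Variable cost per unit = $160.95 − $27.8154 = $133.13.

$133.13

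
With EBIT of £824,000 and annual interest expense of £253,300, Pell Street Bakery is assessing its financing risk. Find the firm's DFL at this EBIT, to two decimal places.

Interest = £253,300.00.
Degree of financial leverage = EBIT / (EBIT − interest) = £824,000 / £570,700.00 = 1.4438.

1.44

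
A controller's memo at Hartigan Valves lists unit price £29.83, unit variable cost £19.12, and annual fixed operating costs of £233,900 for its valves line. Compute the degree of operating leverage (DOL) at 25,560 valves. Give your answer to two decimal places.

6.87

Total contribution margin = 25,560 × £10.71 = £273,747.60.
EBIT = £273,747.60 − £233,900 = £39,847.60.
DOL = contribution ÷ EBIT = £273,747.60 ÷ £39,847.60 = 6.8699.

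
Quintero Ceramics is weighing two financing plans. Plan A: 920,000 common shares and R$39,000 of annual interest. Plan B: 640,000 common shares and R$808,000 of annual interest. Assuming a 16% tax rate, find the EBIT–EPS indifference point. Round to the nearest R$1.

Set EPS_A = EPS_B: (EBIT − R$39,000)(1 − 0.16) ÷ 920,000 = (EBIT − R$808,000)(1 − 0.16) ÷ 640,000.
The (1 − t) factor cancels: (EBIT − 39,000) × 640,000 = (EBIT − 808,000) × 920,000.
Solving, EBIT = (808,000·920,000 − 39,000·640,000) / (920,000 − 640,000) = 718,400,000,000 / 280,000 = 2,565,714.29.

R$2,565,714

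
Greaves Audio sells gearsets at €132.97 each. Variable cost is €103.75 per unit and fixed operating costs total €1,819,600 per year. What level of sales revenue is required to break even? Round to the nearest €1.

Contribution margin per unit = €132.97 − €103.75 = €29.22, a CM ratio of €29.22 ÷ €132.97 = 0.2197.
Break-even sales = FC ÷ CM ratio = €1,819,600 × €132.97 / €29.22 = €8,280,363.

€8,280,363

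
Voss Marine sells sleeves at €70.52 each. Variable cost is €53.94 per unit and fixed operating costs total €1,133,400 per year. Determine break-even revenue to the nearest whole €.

Contribution margin per unit = €70.52 − €53.94 = €16.58, a CM ratio of €16.58 ÷ €70.52 = 0.2351.
Break-even revenue = fixed costs × price ÷ CM = €1,133,400 × €70.52 ÷ €16.58 = €4,820,710.

€4,820,710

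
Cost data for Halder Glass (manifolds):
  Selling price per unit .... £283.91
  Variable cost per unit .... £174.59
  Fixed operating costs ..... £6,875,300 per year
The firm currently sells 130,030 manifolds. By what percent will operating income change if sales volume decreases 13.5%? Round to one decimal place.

-26.1%

Contribution at this volume is 130,030 × £109.32 = £14,214,879.60.
EBIT = £14,214,879.60 − £6,875,300 = £7,339,579.60.
So DOL = total CM / EBIT = £14,214,879.60 / £7,339,579.60 = 1.9367.
%ΔEBIT = DOL × %ΔSales = 1.9367 × -13.5% = -26.1%.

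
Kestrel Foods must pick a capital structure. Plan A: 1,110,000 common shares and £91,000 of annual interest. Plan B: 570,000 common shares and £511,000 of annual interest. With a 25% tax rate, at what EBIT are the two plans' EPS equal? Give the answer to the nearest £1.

At indifference, (EBIT − 91,000)(1 − t)/1,110,000 = (EBIT − 511,000)(1 − t)/570,000.
The (1 − t) factor cancels: (EBIT − 91,000) × 570,000 = (EBIT − 511,000) × 1,110,000.
Solving, EBIT = (511,000·1,110,000 − 91,000·570,000) / (1,110,000 − 570,000) = 515,340,000,000 / 540,000 = 954,333.33.

£954,333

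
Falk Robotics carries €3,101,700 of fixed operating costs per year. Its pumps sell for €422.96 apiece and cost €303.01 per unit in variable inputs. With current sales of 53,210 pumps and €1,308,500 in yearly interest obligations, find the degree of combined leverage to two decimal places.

3.24

At 53,210 units, contribution = 53,210 × €119.95 = €6,382,539.50.
EBIT = €6,382,539.50 − €3,101,700 = €3,280,839.50. Interest = €1,308,500.00, so EBIT − I = €1,972,339.50.
Degree of total leverage = total CM / (EBIT − interest) = €6,382,539.50 / €1,972,339.50 = 3.2360.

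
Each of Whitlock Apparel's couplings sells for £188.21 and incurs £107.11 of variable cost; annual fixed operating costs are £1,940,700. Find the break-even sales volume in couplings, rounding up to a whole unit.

Each unit contributes £188.21 − £107.11 = £81.10.
Units to break even: £1,940,700 ÷ £81.10 = 23,929.72, rounded up to 23,930.

23,930 couplings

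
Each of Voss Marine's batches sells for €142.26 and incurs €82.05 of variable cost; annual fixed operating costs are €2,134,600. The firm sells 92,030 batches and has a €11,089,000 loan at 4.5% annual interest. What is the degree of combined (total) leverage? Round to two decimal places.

1.91

Contribution at this volume is 92,030 × €60.21 = €5,541,126.30.
Operating income = contribution − fixed costs = €5,541,126.30 − €2,134,600 = €3,406,526.30. Interest = €499,005.00.
DOL = €5,541,126.30 ÷ €3,406,526.30 = 1.6266; DFL = €3,406,526.30 ÷ €2,907,521.30 = 1.1716.
DCL = DOL × DFL = 1.6266 × 1.1716 = 1.9057.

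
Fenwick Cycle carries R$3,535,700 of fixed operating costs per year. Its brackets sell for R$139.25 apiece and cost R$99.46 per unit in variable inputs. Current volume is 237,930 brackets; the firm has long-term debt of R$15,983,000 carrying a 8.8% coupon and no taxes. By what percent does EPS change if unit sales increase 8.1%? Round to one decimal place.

Contribution at this volume is 237,930 × R$39.79 = R$9,467,234.70.
EBIT = R$9,467,234.70 − R$3,535,700 = R$5,931,534.70.
After interest of R$1,406,504.00, pre-tax earnings = R$4,525,030.70.
DCL = total CM / (EBIT − I) = R$9,467,234.70 / R$4,525,030.70 = 2.0922.
EPS therefore changes by 2.0922 × (+8.1%) = +16.9%.

+16.9%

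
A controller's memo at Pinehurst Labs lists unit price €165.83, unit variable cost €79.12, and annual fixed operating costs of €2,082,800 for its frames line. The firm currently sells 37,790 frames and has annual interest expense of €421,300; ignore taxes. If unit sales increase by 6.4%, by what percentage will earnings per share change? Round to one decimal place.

+27.1%

Contribution at this volume is 37,790 × €86.71 = €3,276,770.90.
EBIT = €3,276,770.90 − €2,082,800 = €1,193,970.90.
After interest of €421,300.00, pre-tax earnings = €772,670.90.
DCL = total CM / (EBIT − I) = €3,276,770.90 / €772,670.90 = 4.2408.
EPS therefore changes by 4.2408 × (+6.4%) = +27.1%.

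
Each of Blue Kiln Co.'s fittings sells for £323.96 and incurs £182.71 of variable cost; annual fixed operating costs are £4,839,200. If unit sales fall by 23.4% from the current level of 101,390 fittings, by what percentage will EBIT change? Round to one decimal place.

Contribution at this volume is 101,390 × £141.25 = £14,321,337.50.
EBIT = £14,321,337.50 − £4,839,200 = £9,482,137.50.
So DOL = total CM / EBIT = £14,321,337.50 / £9,482,137.50 = 1.5103.
So EBIT moves 1.5103 × (-23.4%) = -35.3%.

-35.3%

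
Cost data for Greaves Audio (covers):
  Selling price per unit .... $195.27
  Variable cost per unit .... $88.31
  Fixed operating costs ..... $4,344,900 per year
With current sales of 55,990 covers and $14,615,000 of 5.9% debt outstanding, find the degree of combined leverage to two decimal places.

At 55,990 units, contribution = 55,990 × $106.96 = $5,988,690.40.
EBIT = $5,988,690.40 − $4,344,900 = $1,643,790.40. Interest = $862,285.00.
DOL = $5,988,690.40 ÷ $1,643,790.40 = 3.6432; DFL = $1,643,790.40 ÷ $781,505.40 = 2.1034.
Combined leverage = 3.6432 × 2.1034 = 7.6631.

7.66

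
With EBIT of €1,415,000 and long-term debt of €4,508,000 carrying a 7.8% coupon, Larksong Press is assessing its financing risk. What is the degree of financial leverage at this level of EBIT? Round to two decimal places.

1.33

Annual interest charges come to €351,624.00.
DFL = EBIT ÷ (EBIT − I) = €1,415,000 ÷ (€1,415,000 − €351,624.00) = €1,415,000 ÷ €1,063,376.00 = 1.3307.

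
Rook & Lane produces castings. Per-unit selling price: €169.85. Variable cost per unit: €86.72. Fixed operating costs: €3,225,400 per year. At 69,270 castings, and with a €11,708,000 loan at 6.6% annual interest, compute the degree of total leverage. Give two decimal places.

At 69,270 units, contribution = 69,270 × €83.13 = €5,758,415.10.
Subtracting fixed costs: EBIT = €5,758,415.10 − €3,225,400 = €2,533,015.10. Interest = €772,728.00.
DOL = €5,758,415.10 ÷ €2,533,015.10 = 2.2733; DFL = €2,533,015.10 ÷ €1,760,287.10 = 1.4390.
DCL = DOL × DFL = 2.2733 × 1.4390 = 3.2713.

3.27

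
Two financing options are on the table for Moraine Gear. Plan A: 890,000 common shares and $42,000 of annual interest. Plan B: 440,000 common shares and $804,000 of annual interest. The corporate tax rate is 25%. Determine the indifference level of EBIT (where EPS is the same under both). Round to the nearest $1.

At indifference, (EBIT − 42,000)(1 − t)/890,000 = (EBIT − 804,000)(1 − t)/440,000.
The (1 − t) factor cancels: (EBIT − 42,000) × 440,000 = (EBIT − 804,000) × 890,000.
EBIT × (890,000 − 440,000) = 804,000 × 890,000 − 42,000 × 440,000 = 697,080,000,000, so EBIT = 697,080,000,000 ÷ 450,000 = 1,549,066.67.

$1,549,067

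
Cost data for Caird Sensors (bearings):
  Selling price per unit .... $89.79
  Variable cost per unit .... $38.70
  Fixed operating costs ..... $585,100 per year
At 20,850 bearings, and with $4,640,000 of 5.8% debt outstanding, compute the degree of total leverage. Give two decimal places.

5.05

Contribution at this volume is 20,850 × $51.09 = $1,065,226.50.
Subtracting fixed costs: EBIT = $1,065,226.50 − $585,100 = $480,126.50. Interest = $269,120.00.
DOL = $1,065,226.50 ÷ $480,126.50 = 2.2186; DFL = $480,126.50 ÷ $211,006.50 = 2.2754.
Combined leverage = 2.2186 × 2.2754 = 5.0482.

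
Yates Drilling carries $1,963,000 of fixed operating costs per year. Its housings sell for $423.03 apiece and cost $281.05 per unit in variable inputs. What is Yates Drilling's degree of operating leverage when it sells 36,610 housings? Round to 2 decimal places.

At 36,610 units, contribution = 36,610 × $141.98 = $5,197,887.80.
EBIT = $5,197,887.80 − $1,963,000 = $3,234,887.80.
Degree of operating leverage = $5,197,887.80 / $3,234,887.80 = 1.6068.

1.61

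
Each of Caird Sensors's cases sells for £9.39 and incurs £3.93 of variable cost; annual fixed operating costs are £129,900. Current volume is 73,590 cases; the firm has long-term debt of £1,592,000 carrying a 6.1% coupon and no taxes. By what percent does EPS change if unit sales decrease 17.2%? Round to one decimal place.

Contribution at this volume is 73,590 × £5.46 = £401,801.40.
Operating income = contribution − fixed costs = £401,801.40 − £129,900 = £271,901.40.
Interest = £97,112.00, so EBIT − I = £174,789.40.
DCL = total CM / (EBIT − I) = £401,801.40 / £174,789.40 = 2.2988.
EPS therefore changes by 2.2988 × (-17.2%) = -39.5%.

-39.5%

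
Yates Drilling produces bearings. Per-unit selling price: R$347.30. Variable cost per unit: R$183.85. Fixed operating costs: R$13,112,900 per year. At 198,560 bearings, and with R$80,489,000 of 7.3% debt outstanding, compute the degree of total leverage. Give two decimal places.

Contribution at this volume is 198,560 × R$163.45 = R$32,454,632.00.
Operating income = contribution − fixed costs = R$32,454,632.00 − R$13,112,900 = R$19,341,732.00. Interest = R$5,875,697.00.
DOL = R$32,454,632.00 ÷ R$19,341,732.00 = 1.6780; DFL = R$19,341,732.00 ÷ R$13,466,035.00 = 1.4363.
DCL = DOL × DFL = 1.6780 × 1.4363 = 2.4101.

2.41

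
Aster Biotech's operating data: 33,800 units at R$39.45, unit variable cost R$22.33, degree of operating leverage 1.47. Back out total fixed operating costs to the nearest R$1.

Total contribution margin = 33,800 × R$17.12 = R$578,656.00.
DOL = contribution / EBIT, so EBIT = R$578,656.00 / 1.47 = R$393,643.54.
And FC = contribution − EBIT = R$578,656.00 − R$393,643.54 = R$185,012.

R$185,012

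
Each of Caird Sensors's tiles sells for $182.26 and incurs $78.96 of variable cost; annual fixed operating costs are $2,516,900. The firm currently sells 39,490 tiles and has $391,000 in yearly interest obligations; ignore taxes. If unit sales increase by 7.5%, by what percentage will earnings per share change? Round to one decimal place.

At 39,490 units, contribution = 39,490 × $103.30 = $4,079,317.00.
Operating income = contribution − fixed costs = $4,079,317.00 − $2,516,900 = $1,562,417.00.
After interest of $391,000.00, pre-tax earnings = $1,171,417.00.
Degree of combined leverage = contribution ÷ (EBIT − I) = $4,079,317.00 ÷ $1,171,417.00 = 3.4824.
EPS therefore changes by 3.4824 × (+7.5%) = +26.1%.

+26.1%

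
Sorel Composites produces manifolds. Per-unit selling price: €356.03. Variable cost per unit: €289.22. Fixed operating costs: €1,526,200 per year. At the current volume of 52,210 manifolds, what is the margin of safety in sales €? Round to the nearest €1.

€10,455,218

Each unit contributes €356.03 − €289.22 = €66.81. Break-even units = €1,526,200 ÷ €66.81 = 22,843.89; break-even revenue = 22,843.89 × €356.03 = €8,133,108.61.
Actual sales revenue = 52,210 × €356.03 = €18,588,326.30.
Margin of safety = €18,588,326.30 − €8,133,108.61 = €10,455,218.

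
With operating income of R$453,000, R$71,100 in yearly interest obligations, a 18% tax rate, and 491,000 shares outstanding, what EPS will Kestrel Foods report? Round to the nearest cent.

R$0.64

Pre-tax income = R$453,000 − R$71,100.00 = R$381,900.00.
Net income = R$381,900.00 × (1 − 0.18) = R$313,158.00.
EPS = R$313,158.00 ÷ 491,000 = R$0.64.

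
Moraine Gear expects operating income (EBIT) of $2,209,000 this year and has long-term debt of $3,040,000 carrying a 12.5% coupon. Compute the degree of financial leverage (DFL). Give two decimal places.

Annual interest charges come to $380,000.00.
DFL = EBIT ÷ (EBIT − I) = $2,209,000 ÷ ($2,209,000 − $380,000.00) = $2,209,000 ÷ $1,829,000.00 = 1.2078.

1.21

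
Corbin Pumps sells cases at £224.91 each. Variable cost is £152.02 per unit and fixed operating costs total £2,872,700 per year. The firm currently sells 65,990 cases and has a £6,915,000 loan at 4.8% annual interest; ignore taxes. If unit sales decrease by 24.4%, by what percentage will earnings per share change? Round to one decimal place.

At 65,990 units, contribution = 65,990 × £72.89 = £4,810,011.10.
Operating income = contribution − fixed costs = £4,810,011.10 − £2,872,700 = £1,937,311.10.
Interest = £331,920.00, so EBIT − I = £1,605,391.10.
Degree of combined leverage = contribution ÷ (EBIT − I) = £4,810,011.10 ÷ £1,605,391.10 = 2.9962.
%ΔEPS = DCL × %ΔSales = 2.9962 × -24.4% = -73.1%.

-73.1%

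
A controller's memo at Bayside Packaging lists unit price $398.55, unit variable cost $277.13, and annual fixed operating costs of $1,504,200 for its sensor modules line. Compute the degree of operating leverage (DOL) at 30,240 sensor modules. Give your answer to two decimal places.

At 30,240 units, contribution = 30,240 × $121.42 = $3,671,740.80.
Subtracting fixed costs: EBIT = $3,671,740.80 − $1,504,200 = $2,167,540.80.
Degree of operating leverage = $3,671,740.80 / $2,167,540.80 = 1.6940.

1.69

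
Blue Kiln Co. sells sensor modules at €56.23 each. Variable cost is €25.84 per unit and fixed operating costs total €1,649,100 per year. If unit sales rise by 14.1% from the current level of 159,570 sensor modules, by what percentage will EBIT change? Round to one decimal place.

+21.4%

Contribution at this volume is 159,570 × €30.39 = €4,849,332.30.
Subtracting fixed costs: EBIT = €4,849,332.30 − €1,649,100 = €3,200,232.30.
Degree of operating leverage = €4,849,332.30 / €3,200,232.30 = 1.5153.
%ΔEBIT = DOL × %ΔSales = 1.5153 × +14.1% = +21.4%.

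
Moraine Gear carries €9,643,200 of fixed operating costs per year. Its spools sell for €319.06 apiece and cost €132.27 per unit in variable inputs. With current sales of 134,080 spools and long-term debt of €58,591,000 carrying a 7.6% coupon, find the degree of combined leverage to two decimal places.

At 134,080 units, contribution = 134,080 × €186.79 = €25,044,803.20.
Subtracting fixed costs: EBIT = €25,044,803.20 − €9,643,200 = €15,401,603.20. Interest = €4,452,916.00.
DOL = €25,044,803.20 ÷ €15,401,603.20 = 1.6261; DFL = €15,401,603.20 ÷ €10,948,687.20 = 1.4067.
Combined leverage = 1.6261 × 1.4067 = 2.2874.

2.29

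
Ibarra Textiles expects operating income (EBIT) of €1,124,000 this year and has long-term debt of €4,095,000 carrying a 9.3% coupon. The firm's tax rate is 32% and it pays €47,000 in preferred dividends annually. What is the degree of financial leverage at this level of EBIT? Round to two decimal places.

1.67

Annual interest charges come to €380,835.00.
Pre-tax preferred-dividend burden = €47,000 ÷ (1 − 0.32) = €69,117.65.
DFL = EBIT ÷ [EBIT − I − D_p/(1−t)] = €1,124,000 ÷ [€1,124,000 − €380,835.00 − €69,117.65] = €1,124,000 ÷ €674,047.35 = 1.6675.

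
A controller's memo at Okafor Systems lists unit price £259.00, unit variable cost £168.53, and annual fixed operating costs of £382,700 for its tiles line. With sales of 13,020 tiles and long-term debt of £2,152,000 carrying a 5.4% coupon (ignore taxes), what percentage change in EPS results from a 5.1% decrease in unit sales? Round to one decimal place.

At 13,020 units, contribution = 13,020 × £90.47 = £1,177,919.40.
EBIT = £1,177,919.40 − £382,700 = £795,219.40.
Interest = £116,208.00, so EBIT − I = £679,011.40.
DCL = total CM / (EBIT − I) = £1,177,919.40 / £679,011.40 = 1.7348.
EPS therefore changes by 1.7348 × (-5.1%) = -8.8%.

-8.8%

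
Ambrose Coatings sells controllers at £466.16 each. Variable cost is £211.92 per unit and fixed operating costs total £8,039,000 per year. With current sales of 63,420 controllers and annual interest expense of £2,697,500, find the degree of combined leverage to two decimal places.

2.99

At 63,420 units, contribution = 63,420 × £254.24 = £16,123,900.80.
Subtracting fixed costs: EBIT = £16,123,900.80 − £8,039,000 = £8,084,900.80. Interest = £2,697,500.00, so EBIT − I = £5,387,400.80.
DCL = contribution ÷ (EBIT − I) = £16,123,900.80 ÷ £5,387,400.80 = 2.9929.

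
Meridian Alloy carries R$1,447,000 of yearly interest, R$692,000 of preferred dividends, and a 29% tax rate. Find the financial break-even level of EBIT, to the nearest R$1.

R$2,421,648

Preferred dividends are paid after tax, so their pre-tax equivalent is R$692,000 ÷ (1 − 0.29) = R$974,647.89.
Financial break-even EBIT = interest + D_p ÷ (1 − t) = R$1,447,000 + R$974,647.89 = R$2,421,647.89.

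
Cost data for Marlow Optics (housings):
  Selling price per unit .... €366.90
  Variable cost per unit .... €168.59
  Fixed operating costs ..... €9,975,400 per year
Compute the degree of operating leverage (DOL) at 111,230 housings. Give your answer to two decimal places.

At 111,230 units, contribution = 111,230 × €198.31 = €22,058,021.30.
Operating income = contribution − fixed costs = €22,058,021.30 − €9,975,400 = €12,082,621.30.
So DOL = total CM / EBIT = €22,058,021.30 / €12,082,621.30 = 1.8256.

1.83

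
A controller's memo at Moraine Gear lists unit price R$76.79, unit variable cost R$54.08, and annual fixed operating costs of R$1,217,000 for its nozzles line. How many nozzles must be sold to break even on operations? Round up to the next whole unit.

Unit CM = price − variable cost = R$76.79 − R$54.08 = R$22.71.
Units to break even: R$1,217,000 ÷ R$22.71 = 53,588.73, rounded up to 53,589.

53,589 nozzles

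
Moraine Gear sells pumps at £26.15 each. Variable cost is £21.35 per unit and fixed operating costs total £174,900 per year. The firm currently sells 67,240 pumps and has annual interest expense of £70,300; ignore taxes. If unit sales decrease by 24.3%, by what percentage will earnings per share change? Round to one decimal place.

-101.1%

At 67,240 units, contribution = 67,240 × £4.80 = £322,752.00.
EBIT = £322,752.00 − £174,900 = £147,852.00.
Interest = £70,300.00, so EBIT − I = £77,552.00.
Degree of combined leverage = contribution ÷ (EBIT − I) = £322,752.00 ÷ £77,552.00 = 4.1617.
EPS therefore changes by 4.1617 × (-24.3%) = -101.1%.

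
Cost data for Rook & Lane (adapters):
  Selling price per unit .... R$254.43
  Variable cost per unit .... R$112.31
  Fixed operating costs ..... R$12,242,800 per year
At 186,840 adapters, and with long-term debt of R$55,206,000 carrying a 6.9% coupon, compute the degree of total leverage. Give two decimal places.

2.53

Total contribution margin = 186,840 × R$142.12 = R$26,553,700.80.
EBIT = R$26,553,700.80 − R$12,242,800 = R$14,310,900.80. Interest = R$3,809,214.00.
DOL = R$26,553,700.80 ÷ R$14,310,900.80 = 1.8555; DFL = R$14,310,900.80 ÷ R$10,501,686.80 = 1.3627.
Combined leverage = 1.8555 × 1.3627 = 2.5285.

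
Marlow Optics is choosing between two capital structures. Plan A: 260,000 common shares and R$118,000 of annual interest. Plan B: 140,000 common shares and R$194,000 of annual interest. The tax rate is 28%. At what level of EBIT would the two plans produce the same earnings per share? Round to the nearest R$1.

At indifference, (EBIT − 118,000)(1 − t)/260,000 = (EBIT − 194,000)(1 − t)/140,000.
The (1 − t) factor cancels: (EBIT − 118,000) × 140,000 = (EBIT − 194,000) × 260,000.
EBIT × (260,000 − 140,000) = 194,000 × 260,000 − 118,000 × 140,000 = 33,920,000,000, so EBIT = 33,920,000,000 ÷ 120,000 = 282,666.67.

R$282,667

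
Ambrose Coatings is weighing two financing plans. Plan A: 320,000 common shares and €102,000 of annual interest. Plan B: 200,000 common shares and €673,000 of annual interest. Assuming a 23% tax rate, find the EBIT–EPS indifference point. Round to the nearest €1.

Set EPS_A = EPS_B: (EBIT − €102,000)(1 − 0.23) ÷ 320,000 = (EBIT − €673,000)(1 − 0.23) ÷ 200,000.
Cancelling (1 − t) and cross-multiplying: 200,000·(EBIT − 102,000) = 320,000·(EBIT − 673,000).
EBIT × (320,000 − 200,000) = 673,000 × 320,000 − 102,000 × 200,000 = 194,960,000,000, so EBIT = 194,960,000,000 ÷ 120,000 = 1,624,666.67.

€1,624,667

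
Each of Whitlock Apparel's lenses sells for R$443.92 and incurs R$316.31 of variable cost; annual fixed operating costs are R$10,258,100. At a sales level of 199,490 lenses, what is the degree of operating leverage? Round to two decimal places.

Total contribution margin = 199,490 × R$127.61 = R$25,456,918.90.
Operating income = contribution − fixed costs = R$25,456,918.90 − R$10,258,100 = R$15,198,818.90.
Degree of operating leverage = R$25,456,918.90 / R$15,198,818.90 = 1.6749.

1.67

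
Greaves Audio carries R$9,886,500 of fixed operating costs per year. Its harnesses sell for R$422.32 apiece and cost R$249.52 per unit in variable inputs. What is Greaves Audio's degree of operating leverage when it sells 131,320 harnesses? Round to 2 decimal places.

1.77

At 131,320 units, contribution = 131,320 × R$172.80 = R$22,692,096.00.
Subtracting fixed costs: EBIT = R$22,692,096.00 − R$9,886,500 = R$12,805,596.00.
Degree of operating leverage = R$22,692,096.00 / R$12,805,596.00 = 1.7720.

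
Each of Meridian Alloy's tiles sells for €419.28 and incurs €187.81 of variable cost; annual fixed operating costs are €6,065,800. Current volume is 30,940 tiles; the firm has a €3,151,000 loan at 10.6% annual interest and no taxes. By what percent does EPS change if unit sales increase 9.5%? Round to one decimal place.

Contribution at this volume is 30,940 × €231.47 = €7,161,681.80.
Subtracting fixed costs: EBIT = €7,161,681.80 − €6,065,800 = €1,095,881.80.
Interest = €334,006.00, so EBIT − I = €761,875.80.
DCL = total CM / (EBIT − I) = €7,161,681.80 / €761,875.80 = 9.4001.
%ΔEPS = DCL × %ΔSales = 9.4001 × +9.5% = +89.3%.

+89.3%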